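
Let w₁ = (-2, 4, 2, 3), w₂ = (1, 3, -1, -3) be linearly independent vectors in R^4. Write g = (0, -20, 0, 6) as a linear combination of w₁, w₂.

Write g = c₁w₁ + c₂w₂ and equate components.
The system has the unique solution (c₁, c₂) = (-2, -4).

g = -2w₁ - 4w₂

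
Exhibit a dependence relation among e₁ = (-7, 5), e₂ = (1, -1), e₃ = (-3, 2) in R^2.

e₁ + e₂ - 2e₃ = 0

Set up α₁e₁ + … + α₃e₃ = 0 and solve the homogeneous system.
The free variable yields coefficients (1, 1, -2) (any nonzero multiple also works).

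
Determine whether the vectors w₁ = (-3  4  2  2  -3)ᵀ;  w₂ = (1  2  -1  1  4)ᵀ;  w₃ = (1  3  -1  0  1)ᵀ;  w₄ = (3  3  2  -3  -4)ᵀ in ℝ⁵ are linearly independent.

Place the vectors as rows of a 4×5 matrix and reduce to echelon form.
The reduction yields 4 nonzero rows, so the rank is 4.
Since rank = 4 (the number of vectors), the set is linearly independent.

linearly independent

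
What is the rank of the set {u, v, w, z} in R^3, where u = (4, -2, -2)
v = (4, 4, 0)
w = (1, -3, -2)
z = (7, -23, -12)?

Apply Gaussian elimination to the matrix whose rows are u, v, w, z.
There are 3 pivot columns, so rank = 3.
(With 4 elements in a 3-dimensional space the rank is at most 3.)

3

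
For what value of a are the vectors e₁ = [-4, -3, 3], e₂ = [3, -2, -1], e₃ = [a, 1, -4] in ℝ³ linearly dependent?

a = 7

Place the vectors as rows of a 3×3 matrix; dependence ⇔ determinant zero.
Cofactor expansion gives det = 9*a - 63.
Solving 9*a - 63 = 0 yields a = 7.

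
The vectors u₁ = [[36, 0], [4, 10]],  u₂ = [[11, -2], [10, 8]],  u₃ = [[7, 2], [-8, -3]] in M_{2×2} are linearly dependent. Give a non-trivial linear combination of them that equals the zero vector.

Pass to coordinate vectors relative to the basis {E₁₁, E₁₂, E₂₁, E₂₂}.
Row-reduce the matrix with u₁, u₂, u₃ as columns; the null space gives the coefficients.
The free variable yields coefficients (1, -2, -2) (any nonzero multiple also works).

u₁ - 2u₂ - 2u₃ = 0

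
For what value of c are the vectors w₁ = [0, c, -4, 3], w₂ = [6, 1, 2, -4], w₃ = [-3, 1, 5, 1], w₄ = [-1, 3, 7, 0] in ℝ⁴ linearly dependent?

The vectors are dependent exactly when the determinant of the matrix with rows w₁, w₂, w₃, w₄ vanishes.
The determinant works out to 92 - 20*c.
This vanishes exactly when c = 23/5.

c = 23/5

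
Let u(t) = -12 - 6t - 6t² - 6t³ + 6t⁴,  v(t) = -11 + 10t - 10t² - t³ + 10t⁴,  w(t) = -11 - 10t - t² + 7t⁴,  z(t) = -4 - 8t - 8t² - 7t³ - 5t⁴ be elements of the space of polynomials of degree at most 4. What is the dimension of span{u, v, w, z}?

Pass to coordinate vectors with respect to the basis {1, t, …, t⁴}.
Row-reduce the 4×5 matrix with these as rows.
Exactly 4 pivots survive; hence the rank is 4.

4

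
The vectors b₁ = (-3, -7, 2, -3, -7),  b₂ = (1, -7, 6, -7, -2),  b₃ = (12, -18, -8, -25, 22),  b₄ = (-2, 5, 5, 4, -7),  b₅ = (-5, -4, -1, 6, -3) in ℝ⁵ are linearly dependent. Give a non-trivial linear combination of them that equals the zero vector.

b₂ - b₃ - 3b₄ - b₅ = 0

Write the vectors as columns of a matrix and find a nonzero vector in its null space.
One solution (up to scaling) is (0, 1, -1, -3, -1).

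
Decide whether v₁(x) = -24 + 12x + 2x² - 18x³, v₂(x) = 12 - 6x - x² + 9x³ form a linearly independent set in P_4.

linearly dependent

Write each element as a coordinate vector in ℝ⁵ using {1, x, …, x⁴}.
Row-reduce the matrix whose columns are v₁, v₂.
The reduction yields 1 nonzero row, so the rank is 1.
Since rank 1 < 2, the set is linearly dependent.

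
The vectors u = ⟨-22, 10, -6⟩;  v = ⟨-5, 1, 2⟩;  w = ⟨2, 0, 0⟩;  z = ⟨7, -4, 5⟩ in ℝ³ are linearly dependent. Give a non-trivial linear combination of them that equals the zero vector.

u - 2v - w + 2z = 0

Solve the homogeneous system with u, v, w, z as columns by row-reducing the coefficient matrix.
A generator of the null space is (1, -2, -1, 2).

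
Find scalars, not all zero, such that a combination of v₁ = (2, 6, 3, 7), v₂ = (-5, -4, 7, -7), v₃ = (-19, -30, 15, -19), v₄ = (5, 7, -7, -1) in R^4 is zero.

Write the vectors as columns of a matrix and find a nonzero vector in its null space.
A generator of the null space is (2, -1, 1, 2).

2v₁ - v₂ + v₃ + 2v₄ = 0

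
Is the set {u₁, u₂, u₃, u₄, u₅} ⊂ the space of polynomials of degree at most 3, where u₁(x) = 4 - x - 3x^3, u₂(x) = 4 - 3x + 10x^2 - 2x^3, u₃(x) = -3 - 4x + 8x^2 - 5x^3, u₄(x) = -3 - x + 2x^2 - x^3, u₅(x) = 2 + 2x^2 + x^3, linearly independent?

Take coordinates with respect to the standard basis {1, x, …, x^3}.
There are 5 vectors in a 4-dimensional space, so they cannot be linearly independent.

linearly dependent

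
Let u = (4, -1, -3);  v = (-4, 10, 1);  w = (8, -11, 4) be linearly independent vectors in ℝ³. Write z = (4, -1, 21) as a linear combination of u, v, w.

Since u, v, w are independent, the coefficients expressing z are uniquely determined by a linear system.
Row-reducing the augmented matrix gives the unique coefficients (α₁, α₂, α₃) = (-2, 3, 3).

z = -2u + 3v + 3w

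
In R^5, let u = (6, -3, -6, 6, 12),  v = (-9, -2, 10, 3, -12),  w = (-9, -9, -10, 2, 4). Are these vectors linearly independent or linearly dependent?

Row-reduce the matrix whose columns are u, v, w.
The reduction yields 3 nonzero rows, so the rank is 3.
Since rank = 3 (the number of vectors), the set is linearly independent.

linearly independent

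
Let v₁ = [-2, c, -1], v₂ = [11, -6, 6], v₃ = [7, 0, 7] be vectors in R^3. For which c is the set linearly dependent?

c = 6/5

Place the vectors as rows of a 3×3 matrix; dependence ⇔ determinant zero.
Expanding, det = 42 - 35*c.
Solving 42 - 35*c = 0 yields c = 6/5.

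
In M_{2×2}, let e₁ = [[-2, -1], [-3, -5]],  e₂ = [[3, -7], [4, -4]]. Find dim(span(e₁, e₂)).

2

Use coordinates relative to {E₁₁, E₁₂, E₂₁, E₂₂}.
Put the 4×2 matrix [e₁|e₂] into echelon form.
Reduction leaves 2 leading entries, giving rank 2.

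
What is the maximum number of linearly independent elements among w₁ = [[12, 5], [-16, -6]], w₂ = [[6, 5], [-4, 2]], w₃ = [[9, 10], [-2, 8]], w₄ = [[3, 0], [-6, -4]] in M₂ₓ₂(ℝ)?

Use coordinates relative to {E₁₁, E₁₂, E₂₁, E₂₂}.
Put the 4×4 matrix [w₁|w₂|w₃|w₄] into echelon form.
Reduction leaves 2 leading entries, giving rank 2.

2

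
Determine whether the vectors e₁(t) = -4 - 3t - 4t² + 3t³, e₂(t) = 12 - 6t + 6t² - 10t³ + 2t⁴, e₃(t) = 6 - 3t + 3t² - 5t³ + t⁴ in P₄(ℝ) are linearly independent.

linearly dependent

Write each element as a coordinate vector in ℝ⁵ using {1, t, …, t⁴}.
Row-reduce the matrix whose columns are e₁, e₂, e₃.
The reduction yields 2 nonzero rows, so the rank is 2.
Since rank 2 < 3, the set is linearly dependent.
Indeed e₂ - 2e₃ = 0.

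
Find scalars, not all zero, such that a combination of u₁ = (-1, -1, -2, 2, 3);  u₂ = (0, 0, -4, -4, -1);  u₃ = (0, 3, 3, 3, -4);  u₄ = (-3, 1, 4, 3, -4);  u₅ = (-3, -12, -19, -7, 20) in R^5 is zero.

3u₁ + u₂ - 3u₃ - u₅ = 0

Solve the homogeneous system with u₁, u₂, u₃, u₄, u₅ as columns by row-reducing the coefficient matrix.
One solution (up to scaling) is (3, 1, -3, 0, -1).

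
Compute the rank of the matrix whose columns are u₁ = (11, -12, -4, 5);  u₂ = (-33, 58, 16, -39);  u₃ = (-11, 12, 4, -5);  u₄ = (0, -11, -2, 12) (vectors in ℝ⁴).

rank 2

Apply Gaussian elimination to the matrix whose rows are u₁, u₂, u₃, u₄.
Reduction leaves 2 leading entries, giving rank 2.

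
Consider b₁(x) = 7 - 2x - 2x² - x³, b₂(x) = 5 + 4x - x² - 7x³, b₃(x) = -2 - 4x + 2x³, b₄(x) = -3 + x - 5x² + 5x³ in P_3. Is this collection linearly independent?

Write each element as a coordinate vector in ℝ⁴ using {1, x, …, x³}.
Form the 4×4 matrix with these as columns; its determinant is -836.
A nonzero determinant means the columns are linearly independent.

linearly independent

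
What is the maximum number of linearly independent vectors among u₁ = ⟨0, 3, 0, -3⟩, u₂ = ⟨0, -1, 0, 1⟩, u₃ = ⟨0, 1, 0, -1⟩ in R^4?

1

Row-reduce the 3×4 matrix with these as rows.
Exactly 1 pivot survives; hence the rank is 1.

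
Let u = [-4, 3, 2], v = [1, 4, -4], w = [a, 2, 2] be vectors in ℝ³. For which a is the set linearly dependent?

a = -33/10

Dependence holds iff the 3×3 matrix [u v w] is singular.
Cofactor expansion gives det = -20*a - 66.
Solving -20*a - 66 = 0 yields a = -33/10.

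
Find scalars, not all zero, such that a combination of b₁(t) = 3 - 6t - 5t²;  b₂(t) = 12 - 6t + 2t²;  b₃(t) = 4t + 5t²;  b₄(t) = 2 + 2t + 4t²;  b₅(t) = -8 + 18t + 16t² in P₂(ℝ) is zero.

Write each element as a vector in ℝ³ using {1, t, t²}.
Row-reduce the matrix with b₁, b₂, b₃, b₄, b₅ as columns; the null space gives the coefficients.
The free variable yields coefficients (2, -1, 0, 3, 0) (any nonzero multiple also works).

2b₁ - b₂ + 3b₄ = 0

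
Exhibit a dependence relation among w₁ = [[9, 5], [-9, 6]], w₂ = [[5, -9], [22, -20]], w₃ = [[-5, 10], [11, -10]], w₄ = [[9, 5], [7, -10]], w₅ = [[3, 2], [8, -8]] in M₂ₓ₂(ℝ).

Pass to coordinate vectors relative to the basis {E₁₁, E₁₂, E₂₁, E₂₂}.
Row-reduce the matrix with w₁, w₂, w₃, w₄, w₅ as columns; the null space gives the coefficients.
The free variable yields coefficients (1, 1, 1, 0, -3) (any nonzero multiple also works).

w₁ + w₂ + w₃ - 3w₅ = 0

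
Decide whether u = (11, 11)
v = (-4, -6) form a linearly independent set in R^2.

Form the 2×2 matrix with these as columns; its determinant is -22.
A nonzero determinant means the columns are linearly independent.

linearly independent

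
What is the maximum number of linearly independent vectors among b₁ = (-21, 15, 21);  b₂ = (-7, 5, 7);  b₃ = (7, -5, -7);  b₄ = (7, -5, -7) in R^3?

Row-reduce the 4×3 matrix with these as rows.
The echelon form has 1 nonzero row, so the rank is 1.
(With 4 elements in a 3-dimensional space the rank is at most 3.)

1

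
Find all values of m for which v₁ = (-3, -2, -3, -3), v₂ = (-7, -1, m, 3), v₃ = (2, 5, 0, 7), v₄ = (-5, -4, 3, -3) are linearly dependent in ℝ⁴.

m = 33/8

Place the vectors as rows of a 4×4 matrix; dependence ⇔ determinant zero.
The determinant works out to 32*m - 132.
Solving 32*m - 132 = 0 yields m = 33/8.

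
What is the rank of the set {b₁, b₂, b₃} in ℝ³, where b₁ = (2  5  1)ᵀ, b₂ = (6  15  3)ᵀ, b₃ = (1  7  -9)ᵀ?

Form the matrix with b₁, b₂, b₃ as columns and reduce.
Exactly 2 pivots survive; hence the rank is 2.

rank 2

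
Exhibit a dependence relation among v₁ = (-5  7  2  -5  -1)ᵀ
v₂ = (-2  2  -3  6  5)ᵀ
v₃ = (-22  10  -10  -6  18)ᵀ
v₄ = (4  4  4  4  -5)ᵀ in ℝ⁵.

Set up α₁v₁ + … + α₄v₄ = 0 and solve the homogeneous system.
The free variable yields coefficients (2, 2, -1, -2) (any nonzero multiple also works).

2v₁ + 2v₂ - v₃ - 2v₄ = 0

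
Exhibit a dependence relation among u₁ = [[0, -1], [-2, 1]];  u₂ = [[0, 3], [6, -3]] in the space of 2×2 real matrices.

Write each element as a vector in ℝ⁴ using {E₁₁, E₁₂, E₂₁, E₂₂}.
Write the vectors as columns of a matrix and find a nonzero vector in its null space.
One solution (up to scaling) is (3, 1).

3u₁ + u₂ = 0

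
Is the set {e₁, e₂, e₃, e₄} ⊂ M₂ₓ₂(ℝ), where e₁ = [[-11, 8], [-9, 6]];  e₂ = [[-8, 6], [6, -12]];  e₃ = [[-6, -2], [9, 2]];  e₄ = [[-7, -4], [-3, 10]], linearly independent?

Take coordinates with respect to the standard basis {E₁₁, E₁₂, E₂₁, E₂₂}.
The matrix [e₁|e₂|e₃|e₄] has determinant 12432.
A nonzero determinant means the columns are linearly independent.

linearly independent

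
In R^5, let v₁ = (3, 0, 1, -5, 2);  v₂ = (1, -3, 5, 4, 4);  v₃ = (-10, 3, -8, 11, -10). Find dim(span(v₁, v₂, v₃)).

Row-reduce the 3×5 matrix with these as rows.
There are 2 pivot columns, so rank = 2.

2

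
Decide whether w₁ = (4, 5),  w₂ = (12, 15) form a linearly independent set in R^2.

The matrix [w₁|w₂] has determinant 0.
A zero determinant means the columns are linearly dependent.

linearly dependent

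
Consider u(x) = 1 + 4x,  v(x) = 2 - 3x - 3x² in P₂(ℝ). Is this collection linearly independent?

linearly independent

Write each element as a coordinate vector in ℝ³ using {1, x, x²}.
Place the vectors as rows of a 2×3 matrix and reduce to echelon form.
The reduction yields 2 nonzero rows, so the rank is 2.
Since rank = 2 (the number of vectors), the set is linearly independent.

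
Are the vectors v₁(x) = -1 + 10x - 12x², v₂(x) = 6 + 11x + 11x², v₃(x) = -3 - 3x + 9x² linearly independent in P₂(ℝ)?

Take coordinates with respect to the standard basis {1, x, x²}.
Place the vectors as rows of a 3×3 matrix and reduce to echelon form.
The reduction yields 3 nonzero rows, so the rank is 3.
Since rank = 3 (the number of vectors), the set is linearly independent.

linearly independent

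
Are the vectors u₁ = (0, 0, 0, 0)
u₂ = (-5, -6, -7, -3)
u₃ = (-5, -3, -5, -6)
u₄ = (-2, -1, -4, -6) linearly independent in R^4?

One of the vectors is the zero vector, so the set is linearly dependent.

linearly dependent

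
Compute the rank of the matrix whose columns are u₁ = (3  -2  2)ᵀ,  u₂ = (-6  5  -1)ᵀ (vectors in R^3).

Form the matrix with u₁, u₂ as columns and reduce.
The echelon form has 2 nonzero rows, so the rank is 2.

2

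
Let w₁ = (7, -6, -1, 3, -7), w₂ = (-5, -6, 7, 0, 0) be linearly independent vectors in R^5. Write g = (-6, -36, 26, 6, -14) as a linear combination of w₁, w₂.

Write g = a₁w₁ + a₂w₂ and equate components.
Back-substitution yields (a₁, a₂) = (2, 4).

g = 2w₁ + 4w₂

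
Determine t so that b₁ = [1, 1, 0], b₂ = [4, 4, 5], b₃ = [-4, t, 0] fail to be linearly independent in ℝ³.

The set is linearly dependent precisely when det[b₁; b₂; b₃] = 0.
Cofactor expansion gives det = -5*t - 20.
This vanishes exactly when t = -4.

t = -4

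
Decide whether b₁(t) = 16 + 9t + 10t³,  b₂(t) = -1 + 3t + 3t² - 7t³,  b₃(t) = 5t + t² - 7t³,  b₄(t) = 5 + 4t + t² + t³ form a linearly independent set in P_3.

linearly dependent

Write each element as a coordinate vector in ℝ⁴ using {1, t, …, t³}.
Form the 4×4 matrix with these as columns; its determinant is 0.
A zero determinant means the columns are linearly dependent.
Indeed b₁ + b₂ - 3b₄ = 0.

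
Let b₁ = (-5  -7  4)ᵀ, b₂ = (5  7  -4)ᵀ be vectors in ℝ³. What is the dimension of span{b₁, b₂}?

dim = 1

Apply Gaussian elimination to the matrix whose rows are b₁, b₂.
There is 1 pivot column, so rank = 1.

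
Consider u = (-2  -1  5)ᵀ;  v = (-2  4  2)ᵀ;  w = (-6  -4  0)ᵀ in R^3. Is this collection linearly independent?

Row-reduce the matrix whose columns are u, v, w.
The reduction yields 3 nonzero rows, so the rank is 3.
Since rank = 3 (the number of vectors), the set is linearly independent.

linearly independent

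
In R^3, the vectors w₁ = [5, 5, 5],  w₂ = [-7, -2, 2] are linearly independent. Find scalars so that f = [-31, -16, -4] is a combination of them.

Set up the augmented matrix [w₁ | w₂ | f] and row-reduce.
The system has the unique solution (c₁, c₂) = (-2, 3).

f = -2w₁ + 3w₂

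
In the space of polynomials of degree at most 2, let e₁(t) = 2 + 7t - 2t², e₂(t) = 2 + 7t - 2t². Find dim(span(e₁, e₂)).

Pass to coordinate vectors with respect to the basis {1, t, t²}.
Form the matrix with e₁, e₂ as columns and reduce.
Exactly 1 pivot survives; hence the rank is 1.

1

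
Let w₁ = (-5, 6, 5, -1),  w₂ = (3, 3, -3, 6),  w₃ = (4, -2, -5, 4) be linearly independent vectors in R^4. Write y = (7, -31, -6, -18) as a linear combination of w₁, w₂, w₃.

y = -4w₁ - 3w₂ - w₃

Set up the augmented matrix [w₁ | w₂ | w₃ | y] and row-reduce.
The system has the unique solution (c₁, c₂, c₃) = (-4, -3, -1).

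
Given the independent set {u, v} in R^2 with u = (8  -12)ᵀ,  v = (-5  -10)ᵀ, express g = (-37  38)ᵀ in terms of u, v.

g = -4u + v

Write g = c₁u + c₂v and equate components.
Row-reducing the augmented matrix gives the unique coefficients (c₁, c₂) = (-4, 1).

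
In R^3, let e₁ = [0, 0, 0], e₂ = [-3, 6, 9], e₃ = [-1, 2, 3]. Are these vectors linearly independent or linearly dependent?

One of the vectors is the zero vector, so the set is linearly dependent.

linearly dependent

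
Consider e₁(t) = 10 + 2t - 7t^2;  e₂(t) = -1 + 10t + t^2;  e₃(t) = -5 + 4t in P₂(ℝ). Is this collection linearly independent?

Write each element as a coordinate vector in ℝ³ using {1, t, t^2}.
Form the 3×3 matrix with these as columns; its determinant is -372.
A nonzero determinant means the columns are linearly independent.

linearly independent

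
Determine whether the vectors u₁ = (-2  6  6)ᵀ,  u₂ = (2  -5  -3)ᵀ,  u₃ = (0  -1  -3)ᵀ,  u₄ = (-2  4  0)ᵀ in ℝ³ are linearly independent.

linearly dependent

There are 4 vectors in a 3-dimensional space, so they cannot be linearly independent.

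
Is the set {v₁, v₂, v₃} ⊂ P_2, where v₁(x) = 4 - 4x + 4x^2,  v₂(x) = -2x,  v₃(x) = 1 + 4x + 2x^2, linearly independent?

linearly independent

Write each element as a coordinate vector in ℝ³ using {1, x, x^2}.
Row-reduce the matrix whose columns are v₁, v₂, v₃.
The reduction yields 3 nonzero rows, so the rank is 3.
Since rank = 3 (the number of vectors), the set is linearly independent.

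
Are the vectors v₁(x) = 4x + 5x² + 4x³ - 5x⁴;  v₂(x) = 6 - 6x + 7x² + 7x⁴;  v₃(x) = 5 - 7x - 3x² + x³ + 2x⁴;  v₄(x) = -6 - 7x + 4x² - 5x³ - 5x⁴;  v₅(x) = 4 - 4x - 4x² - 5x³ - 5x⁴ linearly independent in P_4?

Write each element as a coordinate vector in ℝ⁵ using {1, x, …, x⁴}.
Place the vectors as rows of a 5×5 matrix and reduce to echelon form.
The reduction yields 5 nonzero rows, so the rank is 5.
Since rank = 5 (the number of vectors), the set is linearly independent.

linearly independent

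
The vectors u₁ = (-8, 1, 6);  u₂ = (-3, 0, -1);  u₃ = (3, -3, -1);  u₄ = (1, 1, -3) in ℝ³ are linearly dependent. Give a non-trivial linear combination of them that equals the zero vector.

Set up α₁u₁ + … + α₄u₄ = 0 and solve the homogeneous system.
A generator of the null space is (1, -1, 1, 2).

u₁ - u₂ + u₃ + 2u₄ = 0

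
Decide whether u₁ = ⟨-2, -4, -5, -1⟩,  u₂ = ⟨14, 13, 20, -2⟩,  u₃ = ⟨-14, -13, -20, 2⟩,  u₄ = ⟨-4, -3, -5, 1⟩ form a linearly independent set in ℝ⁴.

Row-reduce the matrix whose columns are u₁, u₂, u₃, u₄.
The reduction yields 2 nonzero rows, so the rank is 2.
Since rank 2 < 4, the set is linearly dependent.
Indeed u₂ + u₃ = 0.

linearly dependent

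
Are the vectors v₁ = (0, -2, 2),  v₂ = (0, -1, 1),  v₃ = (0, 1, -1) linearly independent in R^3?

linearly dependent

Form the 3×3 matrix with these as columns; its determinant is 0.
A zero determinant means the columns are linearly dependent.
Indeed v₁ - 2v₂ = 0.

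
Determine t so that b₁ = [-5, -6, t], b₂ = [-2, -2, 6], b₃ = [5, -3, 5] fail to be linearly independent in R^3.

The set is linearly dependent precisely when det[b₁; b₂; b₃] = 0.
The determinant works out to 16*t - 280.
Solving 16*t - 280 = 0 yields t = 35/2.

t = 35/2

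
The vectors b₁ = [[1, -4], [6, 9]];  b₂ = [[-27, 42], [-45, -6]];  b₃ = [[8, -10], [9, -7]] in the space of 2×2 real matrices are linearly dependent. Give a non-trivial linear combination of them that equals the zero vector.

3b₁ + b₂ + 3b₃ = 0

Pass to coordinate vectors relative to the basis {E₁₁, E₁₂, E₂₁, E₂₂}.
Write the vectors as columns of a matrix and find a nonzero vector in its null space.
A generator of the null space is (3, 1, 3).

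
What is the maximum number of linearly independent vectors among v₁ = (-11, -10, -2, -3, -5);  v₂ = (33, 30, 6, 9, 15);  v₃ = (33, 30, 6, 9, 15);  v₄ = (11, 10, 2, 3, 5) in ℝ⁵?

Form the matrix with v₁, v₂, v₃, v₄ as columns and reduce.
Reduction leaves 1 leading entry, giving rank 1.

1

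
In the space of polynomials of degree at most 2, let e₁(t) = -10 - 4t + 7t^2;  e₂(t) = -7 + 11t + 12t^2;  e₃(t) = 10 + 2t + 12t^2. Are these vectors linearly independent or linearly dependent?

linearly independent

Write each element as a coordinate vector in ℝ³ using {1, t, t^2}.
Place the vectors as rows of a 3×3 matrix and reduce to echelon form.
The reduction yields 3 nonzero rows, so the rank is 3.
Since rank = 3 (the number of vectors), the set is linearly independent.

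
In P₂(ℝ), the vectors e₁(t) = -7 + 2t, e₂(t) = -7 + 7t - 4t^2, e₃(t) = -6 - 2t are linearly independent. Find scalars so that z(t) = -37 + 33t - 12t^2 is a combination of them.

Take coordinate vectors relative to {1, t, t^2}.
Since e₁, e₂, e₃ are independent, the coefficients expressing z are uniquely determined by a linear system.
The system has the unique solution (c₁, c₂, c₃) = (4, 3, -2).

z = 4e₁ + 3e₂ - 2e₃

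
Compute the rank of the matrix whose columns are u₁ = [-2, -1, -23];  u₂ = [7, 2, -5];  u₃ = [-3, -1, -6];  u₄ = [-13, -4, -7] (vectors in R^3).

2

Apply Gaussian elimination to the matrix whose rows are u₁, u₂, u₃, u₄.
Reduction leaves 2 leading entries, giving rank 2.
(With 4 elements in a 3-dimensional space the rank is at most 3.)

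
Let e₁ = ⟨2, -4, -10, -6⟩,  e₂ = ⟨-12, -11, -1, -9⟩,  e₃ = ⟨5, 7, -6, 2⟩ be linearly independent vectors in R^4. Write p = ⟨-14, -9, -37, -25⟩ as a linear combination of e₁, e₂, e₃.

p = e₁ + 3e₂ + 4e₃

Solve the system with e₁, e₂, e₃ as columns and p as the right-hand side.
Row-reducing the augmented matrix gives the unique coefficients (c₁, c₂, c₃) = (1, 3, 4).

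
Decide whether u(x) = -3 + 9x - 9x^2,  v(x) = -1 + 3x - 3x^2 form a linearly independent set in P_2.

linearly dependent

Write each element as a coordinate vector in ℝ³ using {1, x, x^2}.
One vector is a scalar multiple of another, so the set is dependent.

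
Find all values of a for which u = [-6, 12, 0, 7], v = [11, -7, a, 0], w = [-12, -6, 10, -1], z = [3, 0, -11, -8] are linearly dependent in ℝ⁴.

a = 7/5

The set is linearly dependent precisely when det[u; v; w; z] = 0.
Cofactor expansion gives det = 1350*a - 1890.
Solving 1350*a - 1890 = 0 yields a = 7/5.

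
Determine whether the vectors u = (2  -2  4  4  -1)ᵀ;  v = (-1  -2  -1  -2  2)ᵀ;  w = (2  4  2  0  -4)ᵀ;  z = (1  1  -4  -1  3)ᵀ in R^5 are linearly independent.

Place the vectors as rows of a 4×5 matrix and reduce to echelon form.
The reduction yields 4 nonzero rows, so the rank is 4.
Since rank = 4 (the number of vectors), the set is linearly independent.

linearly independent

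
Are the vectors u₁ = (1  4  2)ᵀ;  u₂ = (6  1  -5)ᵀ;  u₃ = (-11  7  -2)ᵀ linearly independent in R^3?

linearly independent

Form the 3×3 matrix with these as columns; its determinant is 407.
A nonzero determinant means the columns are linearly independent.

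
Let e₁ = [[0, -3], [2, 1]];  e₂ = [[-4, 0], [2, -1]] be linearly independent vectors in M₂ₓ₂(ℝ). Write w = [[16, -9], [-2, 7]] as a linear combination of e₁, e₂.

Take coordinate vectors relative to {E₁₁, E₁₂, E₂₁, E₂₂}.
Write w = a₁e₁ + a₂e₂ and equate components.
The system has the unique solution (a₁, a₂) = (3, -4).

w = 3e₁ - 4e₂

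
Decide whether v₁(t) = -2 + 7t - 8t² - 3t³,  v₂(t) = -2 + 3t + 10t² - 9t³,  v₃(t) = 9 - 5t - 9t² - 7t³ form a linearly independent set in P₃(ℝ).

Take coordinates with respect to the standard basis {1, t, …, t³}.
Row-reduce the matrix whose columns are v₁, v₂, v₃.
The reduction yields 3 nonzero rows, so the rank is 3.
Since rank = 3 (the number of vectors), the set is linearly independent.

linearly independent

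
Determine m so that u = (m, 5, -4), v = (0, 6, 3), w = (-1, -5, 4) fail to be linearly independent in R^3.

m = 1

Dependence holds iff the 3×3 matrix [u v w] is singular.
Expanding, det = 39*m - 39.
Setting this to zero gives m = 1.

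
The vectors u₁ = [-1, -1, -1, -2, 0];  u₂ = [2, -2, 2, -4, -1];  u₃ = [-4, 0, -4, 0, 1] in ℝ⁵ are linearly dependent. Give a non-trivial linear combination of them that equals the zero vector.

Row-reduce the matrix with u₁, u₂, u₃ as columns; the null space gives the coefficients.
A generator of the null space is (2, -1, -1).

2u₁ - u₂ - u₃ = 0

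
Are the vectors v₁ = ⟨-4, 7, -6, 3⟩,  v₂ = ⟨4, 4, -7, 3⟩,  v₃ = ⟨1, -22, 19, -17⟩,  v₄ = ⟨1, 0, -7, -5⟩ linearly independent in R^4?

linearly dependent

The matrix [v₁|v₂|v₃|v₄] has determinant 0.
A zero determinant means the columns are linearly dependent.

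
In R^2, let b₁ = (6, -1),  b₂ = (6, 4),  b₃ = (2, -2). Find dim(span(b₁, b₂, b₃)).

Put the 2×3 matrix [b₁|b₂|b₃] into echelon form.
The echelon form has 2 nonzero rows, so the rank is 2.
(With 3 elements in a 2-dimensional space the rank is at most 2.)

2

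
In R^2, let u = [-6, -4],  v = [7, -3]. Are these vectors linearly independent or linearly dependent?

linearly independent

The matrix [u|v] has determinant 46.
A nonzero determinant means the columns are linearly independent.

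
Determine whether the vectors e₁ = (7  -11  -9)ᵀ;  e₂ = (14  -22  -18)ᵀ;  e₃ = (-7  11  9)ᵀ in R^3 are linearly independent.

linearly dependent

Form the 3×3 matrix with these as columns; its determinant is 0.
A zero determinant means the columns are linearly dependent.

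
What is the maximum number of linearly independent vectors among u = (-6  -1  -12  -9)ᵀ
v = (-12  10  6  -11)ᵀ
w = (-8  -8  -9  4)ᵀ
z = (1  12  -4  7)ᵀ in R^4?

4

Put the 4×4 matrix [u|v|w|z] into echelon form.
The echelon form has 4 nonzero rows, so the rank is 4.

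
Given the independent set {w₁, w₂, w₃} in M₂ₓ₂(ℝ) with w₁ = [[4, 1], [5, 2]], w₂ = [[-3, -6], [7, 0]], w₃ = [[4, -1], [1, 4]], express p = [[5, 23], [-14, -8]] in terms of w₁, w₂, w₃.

p = 2w₁ - 3w₂ - 3w₃

Work in coordinates with respect to the standard basis {E₁₁, E₁₂, E₂₁, E₂₂}.
Write p = a₁w₁ + … + a₃w₃ and equate components.
Row-reducing the augmented matrix gives the unique coefficients (a₁, a₂, a₃) = (2, -3, -3).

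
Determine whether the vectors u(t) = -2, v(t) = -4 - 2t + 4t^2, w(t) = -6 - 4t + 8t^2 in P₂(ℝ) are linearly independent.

linearly dependent

Take coordinates with respect to the standard basis {1, t, t^2}.
Form the 3×3 matrix with these as columns; its determinant is 0.
A zero determinant means the columns are linearly dependent.
Indeed u - 2v + w = 0.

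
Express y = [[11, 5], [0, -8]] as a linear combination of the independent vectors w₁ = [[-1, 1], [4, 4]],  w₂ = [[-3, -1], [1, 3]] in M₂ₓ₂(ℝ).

y = w₁ - 4w₂

Identify each element with its coordinate vector in ℝ⁴ via {E₁₁, E₁₂, E₂₁, E₂₂}.
Set up the augmented matrix [w₁ | w₂ | y] and row-reduce.
The system has the unique solution (c₁, c₂) = (1, -4).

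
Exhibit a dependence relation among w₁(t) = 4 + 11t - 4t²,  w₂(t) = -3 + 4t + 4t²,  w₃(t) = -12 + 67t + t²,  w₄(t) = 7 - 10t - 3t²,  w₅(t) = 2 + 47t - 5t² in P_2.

Pass to coordinate vectors relative to the basis {1, t, t²}.
Solve the homogeneous system with w₁, w₂, w₃, w₄, w₅ as columns by row-reducing the coefficient matrix.
One solution (up to scaling) is (3, 1, -1, -3, 0).

3w₁ + w₂ - w₃ - 3w₄ = 0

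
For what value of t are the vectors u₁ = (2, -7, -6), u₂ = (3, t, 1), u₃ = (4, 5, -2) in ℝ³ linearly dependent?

t = 17/2

The vectors are dependent exactly when the determinant of the matrix with rows u₁, u₂, u₃ vanishes.
The determinant works out to 20*t - 170.
Setting this to zero gives t = 17/2.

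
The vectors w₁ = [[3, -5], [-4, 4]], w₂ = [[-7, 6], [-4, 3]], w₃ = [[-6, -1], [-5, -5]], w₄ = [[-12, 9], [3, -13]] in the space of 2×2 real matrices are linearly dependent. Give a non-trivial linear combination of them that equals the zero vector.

2w₁ - w₃ + w₄ = 0

Pass to coordinate vectors relative to the basis {E₁₁, E₁₂, E₂₁, E₂₂}.
Row-reduce the matrix with w₁, w₂, w₃, w₄ as columns; the null space gives the coefficients.
The free variable yields coefficients (2, 0, -1, 1) (any nonzero multiple also works).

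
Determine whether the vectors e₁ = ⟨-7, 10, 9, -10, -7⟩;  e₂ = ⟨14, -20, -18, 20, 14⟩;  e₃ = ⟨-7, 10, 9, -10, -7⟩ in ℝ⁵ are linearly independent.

Place the vectors as rows of a 3×5 matrix and reduce to echelon form.
The reduction yields 1 nonzero row, so the rank is 1.
Since rank 1 < 3, the set is linearly dependent.

linearly dependent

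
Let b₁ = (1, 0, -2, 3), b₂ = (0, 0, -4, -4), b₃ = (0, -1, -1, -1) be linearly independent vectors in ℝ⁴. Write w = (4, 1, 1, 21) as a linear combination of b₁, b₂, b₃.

Since b₁, b₂, b₃ are independent, the coefficients expressing w are uniquely determined by a linear system.
Back-substitution yields (a₁, a₂, a₃) = (4, -2, -1).

w = 4b₁ - 2b₂ - b₃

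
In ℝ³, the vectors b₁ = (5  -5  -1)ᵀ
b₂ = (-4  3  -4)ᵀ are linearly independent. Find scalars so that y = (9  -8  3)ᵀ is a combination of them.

Solve the system with b₁, b₂ as columns and y as the right-hand side.
Back-substitution yields (α₁, α₂) = (1, -1).

y = b₁ - b₂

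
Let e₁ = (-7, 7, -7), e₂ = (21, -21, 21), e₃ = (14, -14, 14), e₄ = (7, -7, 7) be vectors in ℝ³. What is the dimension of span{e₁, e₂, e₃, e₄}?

Apply Gaussian elimination to the matrix whose rows are e₁, e₂, e₃, e₄.
Reduction leaves 1 leading entry, giving rank 1.
(With 4 elements in a 3-dimensional space the rank is at most 3.)

dim = 1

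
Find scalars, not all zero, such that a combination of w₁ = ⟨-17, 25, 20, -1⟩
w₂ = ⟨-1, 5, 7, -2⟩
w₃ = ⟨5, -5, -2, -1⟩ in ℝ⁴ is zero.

w₁ - 2w₂ + 3w₃ = 0

Write the vectors as columns of a matrix and find a nonzero vector in its null space.
One solution (up to scaling) is (1, -2, 3).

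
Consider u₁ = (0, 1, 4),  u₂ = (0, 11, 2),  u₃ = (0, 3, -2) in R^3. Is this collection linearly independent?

Row-reduce the matrix whose columns are u₁, u₂, u₃.
The reduction yields 2 nonzero rows, so the rank is 2.
Since rank 2 < 3, the set is linearly dependent.
Indeed 2u₁ - u₂ + 3u₃ = 0.

linearly dependent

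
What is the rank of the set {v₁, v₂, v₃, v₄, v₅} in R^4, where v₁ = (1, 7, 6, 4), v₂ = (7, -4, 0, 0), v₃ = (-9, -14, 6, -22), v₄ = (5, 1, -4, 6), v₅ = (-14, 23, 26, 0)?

rank 3

Row-reduce the 5×4 matrix with these as rows.
The echelon form has 3 nonzero rows, so the rank is 3.
(With 5 elements in a 4-dimensional space the rank is at most 4.)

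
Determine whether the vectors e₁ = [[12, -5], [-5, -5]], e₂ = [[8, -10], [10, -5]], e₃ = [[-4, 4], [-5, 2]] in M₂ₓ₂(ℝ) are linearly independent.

linearly independent

Take coordinates with respect to the standard basis {E₁₁, E₁₂, E₂₁, E₂₂}.
Row-reduce the matrix whose columns are e₁, e₂, e₃.
The reduction yields 3 nonzero rows, so the rank is 3.
Since rank = 3 (the number of vectors), the set is linearly independent.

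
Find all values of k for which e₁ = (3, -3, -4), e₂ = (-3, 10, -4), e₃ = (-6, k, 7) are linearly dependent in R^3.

k = 55/8

The set is linearly dependent precisely when det[e₁; e₂; e₃] = 0.
The determinant works out to 24*k - 165.
Setting this to zero gives k = 55/8.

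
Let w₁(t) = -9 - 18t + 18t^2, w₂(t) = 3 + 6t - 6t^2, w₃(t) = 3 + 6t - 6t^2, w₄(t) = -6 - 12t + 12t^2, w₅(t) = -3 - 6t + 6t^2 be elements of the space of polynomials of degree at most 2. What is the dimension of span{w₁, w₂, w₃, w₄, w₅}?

1

Pass to coordinate vectors with respect to the basis {1, t, t^2}.
Row-reduce the 5×3 matrix with these as rows.
Exactly 1 pivot survives; hence the rank is 1.
(With 5 elements in a 3-dimensional space the rank is at most 3.)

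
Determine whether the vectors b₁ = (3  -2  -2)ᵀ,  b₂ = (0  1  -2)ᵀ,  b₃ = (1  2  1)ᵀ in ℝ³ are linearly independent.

The matrix [b₁|b₂|b₃] has determinant 21.
A nonzero determinant means the columns are linearly independent.

linearly independent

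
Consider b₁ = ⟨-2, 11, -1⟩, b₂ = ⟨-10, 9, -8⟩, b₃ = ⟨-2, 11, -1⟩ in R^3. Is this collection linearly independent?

linearly dependent

The matrix [b₁|b₂|b₃] has determinant 0.
A zero determinant means the columns are linearly dependent.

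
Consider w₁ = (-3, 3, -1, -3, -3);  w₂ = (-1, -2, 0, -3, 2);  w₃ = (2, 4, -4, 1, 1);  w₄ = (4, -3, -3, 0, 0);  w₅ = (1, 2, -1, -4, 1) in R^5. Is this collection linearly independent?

The matrix [w₁|w₂|w₃|w₄|w₅] has determinant 1675.
A nonzero determinant means the columns are linearly independent.

linearly independent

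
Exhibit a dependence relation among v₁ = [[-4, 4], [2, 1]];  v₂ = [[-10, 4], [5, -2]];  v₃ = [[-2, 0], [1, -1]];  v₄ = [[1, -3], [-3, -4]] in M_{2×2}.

Pass to coordinate vectors relative to the basis {E₁₁, E₁₂, E₂₁, E₂₂}.
Row-reduce the matrix with v₁, v₂, v₃, v₄ as columns; the null space gives the coefficients.
A generator of the null space is (1, -1, 3, 0).

v₁ - v₂ + 3v₃ = 0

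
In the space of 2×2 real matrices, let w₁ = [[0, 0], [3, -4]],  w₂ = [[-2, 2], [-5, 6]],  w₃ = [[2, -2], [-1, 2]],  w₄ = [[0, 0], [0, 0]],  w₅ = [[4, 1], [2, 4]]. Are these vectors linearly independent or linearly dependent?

Write each element as a coordinate vector in ℝ⁴ using {E₁₁, E₁₂, E₂₁, E₂₂}.
There are 5 vectors in a 4-dimensional space, so they cannot be linearly independent.

linearly dependent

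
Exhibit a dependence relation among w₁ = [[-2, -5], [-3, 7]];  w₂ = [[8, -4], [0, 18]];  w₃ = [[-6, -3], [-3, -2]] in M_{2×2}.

Pass to coordinate vectors relative to the basis {E₁₁, E₁₂, E₂₁, E₂₂}.
Write the vectors as columns of a matrix and find a nonzero vector in its null space.
A generator of the null space is (2, -1, -2).

2w₁ - w₂ - 2w₃ = 0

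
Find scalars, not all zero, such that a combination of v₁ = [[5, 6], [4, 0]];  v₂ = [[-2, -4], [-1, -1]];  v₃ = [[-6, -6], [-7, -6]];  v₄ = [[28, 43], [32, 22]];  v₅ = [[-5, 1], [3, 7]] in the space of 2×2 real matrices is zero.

3v₁ - 3v₂ - 2v₃ - v₄ + v₅ = 0

Take coordinates with respect to {E₁₁, E₁₂, E₂₁, E₂₂}.
Write the vectors as columns of a matrix and find a nonzero vector in its null space.
A generator of the null space is (3, -3, -2, -1, 1).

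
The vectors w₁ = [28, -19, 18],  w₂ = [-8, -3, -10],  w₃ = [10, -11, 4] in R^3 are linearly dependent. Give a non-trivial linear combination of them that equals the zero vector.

Set up α₁w₁ + … + α₃w₃ = 0 and solve the homogeneous system.
A generator of the null space is (1, 1, -2).

w₁ + w₂ - 2w₃ = 0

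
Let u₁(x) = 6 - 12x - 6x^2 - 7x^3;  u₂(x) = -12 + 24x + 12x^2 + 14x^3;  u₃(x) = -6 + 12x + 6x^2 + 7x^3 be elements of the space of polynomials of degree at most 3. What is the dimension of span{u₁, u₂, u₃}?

Use coordinates relative to {1, x, …, x^3}.
Put the 4×3 matrix [u₁|u₂|u₃] into echelon form.
The echelon form has 1 nonzero row, so the rank is 1.

1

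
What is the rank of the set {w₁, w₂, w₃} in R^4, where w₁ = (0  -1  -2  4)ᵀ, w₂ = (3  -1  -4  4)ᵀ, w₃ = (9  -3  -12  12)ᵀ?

Form the matrix with w₁, w₂, w₃ as columns and reduce.
The echelon form has 2 nonzero rows, so the rank is 2.

2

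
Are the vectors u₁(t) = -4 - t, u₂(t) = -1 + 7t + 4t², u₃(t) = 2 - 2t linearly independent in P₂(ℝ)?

linearly independent

Take coordinates with respect to the standard basis {1, t, t²}.
Form the 3×3 matrix with these as columns; its determinant is -40.
A nonzero determinant means the columns are linearly independent.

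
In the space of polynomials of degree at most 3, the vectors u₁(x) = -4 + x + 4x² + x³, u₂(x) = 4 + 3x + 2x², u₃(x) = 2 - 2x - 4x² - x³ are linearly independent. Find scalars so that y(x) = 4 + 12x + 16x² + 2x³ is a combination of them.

y = 4u₁ + 4u₂ + 2u₃

Work in coordinates with respect to the standard basis {1, x, …, x³}.
Write y = a₁u₁ + … + a₃u₃ and equate components.
The system has the unique solution (a₁, a₂, a₃) = (4, 4, 2).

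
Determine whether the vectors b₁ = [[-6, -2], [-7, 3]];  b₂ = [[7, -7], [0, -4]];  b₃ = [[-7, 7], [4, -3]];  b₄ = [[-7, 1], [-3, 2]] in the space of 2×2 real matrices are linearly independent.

Write each element as a coordinate vector in ℝ⁴ using {E₁₁, E₁₂, E₂₁, E₂₂}.
Place the vectors as rows of a 4×4 matrix and reduce to echelon form.
The reduction yields 4 nonzero rows, so the rank is 4.
Since rank = 4 (the number of vectors), the set is linearly independent.

linearly independent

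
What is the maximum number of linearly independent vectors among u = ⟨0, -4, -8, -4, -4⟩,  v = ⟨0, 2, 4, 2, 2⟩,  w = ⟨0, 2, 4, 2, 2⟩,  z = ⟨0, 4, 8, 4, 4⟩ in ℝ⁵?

Row-reduce the 4×5 matrix with these as rows.
There is 1 pivot column, so rank = 1.

1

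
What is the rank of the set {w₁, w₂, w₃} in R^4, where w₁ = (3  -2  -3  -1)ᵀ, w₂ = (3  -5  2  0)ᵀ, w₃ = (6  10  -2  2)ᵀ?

Apply Gaussian elimination to the matrix whose rows are w₁, w₂, w₃.
The echelon form has 3 nonzero rows, so the rank is 3.

3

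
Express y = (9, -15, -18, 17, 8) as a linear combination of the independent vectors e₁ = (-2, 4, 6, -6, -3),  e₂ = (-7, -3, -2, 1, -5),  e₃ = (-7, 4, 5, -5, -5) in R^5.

y = -e₁ + e₂ - 2e₃

Set up the augmented matrix [e₁ | e₂ | e₃ | y] and row-reduce.
The system has the unique solution (α₁, α₂, α₃) = (-1, 1, -2).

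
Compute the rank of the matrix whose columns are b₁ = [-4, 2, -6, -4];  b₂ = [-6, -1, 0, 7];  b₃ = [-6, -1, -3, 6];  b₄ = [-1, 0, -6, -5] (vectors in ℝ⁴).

Row-reduce the 4×4 matrix with these as rows.
There are 4 pivot columns, so rank = 4.

rank 4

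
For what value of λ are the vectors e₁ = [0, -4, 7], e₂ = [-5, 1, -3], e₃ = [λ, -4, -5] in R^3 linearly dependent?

The vectors are dependent exactly when the determinant of the matrix with rows e₁, e₂, e₃ vanishes.
Cofactor expansion gives det = 5*λ + 240.
Setting this to zero gives λ = -48.

λ = -48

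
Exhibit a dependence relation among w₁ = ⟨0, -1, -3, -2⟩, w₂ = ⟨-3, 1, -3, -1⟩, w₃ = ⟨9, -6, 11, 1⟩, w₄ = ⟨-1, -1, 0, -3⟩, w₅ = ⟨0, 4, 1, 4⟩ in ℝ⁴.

w₁ + 3w₂ + w₃ + w₅ = 0

Write the vectors as columns of a matrix and find a nonzero vector in its null space.
One solution (up to scaling) is (1, 3, 1, 0, 1).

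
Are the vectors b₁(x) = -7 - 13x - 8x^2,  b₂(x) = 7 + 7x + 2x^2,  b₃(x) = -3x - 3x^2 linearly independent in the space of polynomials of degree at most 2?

Write each element as a coordinate vector in ℝ³ using {1, x, x^2}.
Place the vectors as rows of a 3×3 matrix and reduce to echelon form.
The reduction yields 2 nonzero rows, so the rank is 2.
Since rank 2 < 3, the set is linearly dependent.

linearly dependent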